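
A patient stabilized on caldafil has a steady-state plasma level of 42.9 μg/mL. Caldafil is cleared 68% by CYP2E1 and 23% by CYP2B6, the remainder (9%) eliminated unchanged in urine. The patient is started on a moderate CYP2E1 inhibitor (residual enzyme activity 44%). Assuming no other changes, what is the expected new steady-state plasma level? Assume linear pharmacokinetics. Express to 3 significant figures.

CYP2E1: 0.68 × 0.44 = 0.2992
CYP2B6: 0.23 (unchanged)
Other: 0.09 (unchanged)
New clearance relative to baseline: 0.2992 + 0.23 + 0.09 = 0.6192.
With dosing unchanged, steady-state plasma level scales as 1/CL: 42.9 / 0.6192 = 69.3 μg/mL.

69.3 μg/mL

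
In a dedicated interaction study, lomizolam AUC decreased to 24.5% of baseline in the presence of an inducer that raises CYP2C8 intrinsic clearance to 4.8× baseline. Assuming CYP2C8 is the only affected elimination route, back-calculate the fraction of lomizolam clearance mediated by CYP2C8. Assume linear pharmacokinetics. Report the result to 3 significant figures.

Let fm be the CYP2C8 fraction. New clearance relative to baseline = fm × 4.8 + (1 − fm).
AUC ratio = 1 / (new CL fraction), so new CL fraction = 1 / 0.245 = 4.082.
fm × 4.8 + 1 − fm = 4.082  ⇒  fm × (4.8 − 1) = 3.082  ⇒  fm = 0.811.

0.811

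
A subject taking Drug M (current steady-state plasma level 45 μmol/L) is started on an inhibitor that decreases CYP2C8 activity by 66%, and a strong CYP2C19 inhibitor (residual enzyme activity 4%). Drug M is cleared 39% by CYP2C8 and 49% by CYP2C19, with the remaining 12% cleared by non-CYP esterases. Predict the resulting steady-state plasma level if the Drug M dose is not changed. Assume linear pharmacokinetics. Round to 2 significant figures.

The CYP2C8 pathway (39% of clearance) is reduced to 0.34× activity: 0.39 × 0.34 = 0.1326.
The CYP2C19 pathway (49% of clearance) falls to 0.04× activity: 0.49 × 0.04 = 0.0196.
The remaining 12% of clearance is unaffected.
CL_new/CL_old = 0.1326 + 0.0196 + 0.12 = 0.2722.
Steady-state plasma level ∝ 1/CL: new value = 45 / 0.2722 = 1.7 × 10² μmol/L.

1.7 × 10² μmol/L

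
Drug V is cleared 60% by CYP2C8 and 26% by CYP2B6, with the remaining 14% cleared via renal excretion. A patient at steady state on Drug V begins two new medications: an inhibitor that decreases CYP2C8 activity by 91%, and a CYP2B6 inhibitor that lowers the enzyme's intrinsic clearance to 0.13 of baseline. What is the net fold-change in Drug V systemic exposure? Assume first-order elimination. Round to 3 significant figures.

4.39

The CYP2C8 pathway (60% of clearance) drops to 0.09× activity: 0.6 × 0.09 = 0.054.
The CYP2B6 pathway (26% of clearance) falls to 0.13× activity: 0.26 × 0.13 = 0.0338.
The remaining 14% of clearance is unaffected.
New clearance relative to baseline: 0.054 + 0.0338 + 0.14 = 0.2278.
Because systemic exposure varies inversely with clearance, the combined effect is 1 / 0.2278 = 4.39.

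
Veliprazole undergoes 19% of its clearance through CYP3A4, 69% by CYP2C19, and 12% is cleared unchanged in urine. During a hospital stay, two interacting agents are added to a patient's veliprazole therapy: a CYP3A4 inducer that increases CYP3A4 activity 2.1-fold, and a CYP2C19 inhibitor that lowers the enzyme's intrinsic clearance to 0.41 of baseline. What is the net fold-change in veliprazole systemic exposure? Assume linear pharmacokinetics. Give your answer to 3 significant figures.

1.25

The CYP3A4 pathway (19% of clearance) increases to 2.1× activity: 0.19 × 2.1 = 0.399.
The CYP2C19 pathway (69% of clearance) is reduced to 0.41× activity: 0.69 × 0.41 = 0.2829.
The remaining 12% of clearance is unaffected.
CL_new/CL_old = 0.399 + 0.2829 + 0.12 = 0.8019.
Systemic exposure ∝ 1/CL: fold-change = 1 / 0.8019 = 1.25.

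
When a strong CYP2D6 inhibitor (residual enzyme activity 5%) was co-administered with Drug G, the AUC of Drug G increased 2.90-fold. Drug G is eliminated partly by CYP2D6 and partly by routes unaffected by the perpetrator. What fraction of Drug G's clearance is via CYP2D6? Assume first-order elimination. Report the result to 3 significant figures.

Let x = fm,CYP2D6. Because AUC ∝ 1/CL, relative clearance fell to 1/2.90 = 0.3448.
Setting x·0.05 + (1 − x) = 0.3448 and solving: x = (0.3448 − 1)/(0.05 − 1) = 0.690.

0.690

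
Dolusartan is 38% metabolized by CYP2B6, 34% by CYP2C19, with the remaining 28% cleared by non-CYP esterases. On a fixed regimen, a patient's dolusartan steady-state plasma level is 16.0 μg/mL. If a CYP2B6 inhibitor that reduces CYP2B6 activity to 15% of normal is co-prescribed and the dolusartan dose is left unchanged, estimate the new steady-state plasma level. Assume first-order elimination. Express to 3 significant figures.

23.6 μg/mL

CYP2B6: 0.38 × 0.15 = 0.057
CYP2C19: 0.34 (unchanged)
Other: 0.28 (unchanged)
Relative clearance = 0.057 + 0.34 + 0.28 = 0.677.
With dosing unchanged, steady-state plasma level scales as 1/CL: 16.0 / 0.677 = 23.6 μg/mL.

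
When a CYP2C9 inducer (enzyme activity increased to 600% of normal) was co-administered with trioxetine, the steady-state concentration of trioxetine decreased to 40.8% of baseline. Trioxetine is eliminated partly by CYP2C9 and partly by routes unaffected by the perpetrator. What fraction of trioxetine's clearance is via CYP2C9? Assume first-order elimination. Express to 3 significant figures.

Call the CYP2C9 fraction fm. After the interaction, CL_new/CL_old = fm × 6 + (1 − fm).
Steady-state concentration ratio = 1 / (new CL fraction), so new CL fraction = 1 / 0.408 = 2.451.
fm × 6 + 1 − fm = 2.451  ⇒  fm × (6 − 1) = 1.451  ⇒  fm = 0.290.

0.290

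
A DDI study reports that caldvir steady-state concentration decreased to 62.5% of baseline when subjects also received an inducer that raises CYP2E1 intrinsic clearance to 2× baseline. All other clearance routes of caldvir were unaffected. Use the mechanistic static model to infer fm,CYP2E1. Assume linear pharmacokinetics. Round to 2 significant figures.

Call the CYP2E1 fraction fm. After the interaction, CL_new/CL_old = fm × 2 + (1 − fm).
Steady-state concentration ratio = 1 / (new CL fraction), so new CL fraction = 1 / 0.625 = 1.6.
fm × 2 + 1 − fm = 1.6  ⇒  fm × (2 − 1) = 0.6  ⇒  fm = 0.60.

0.60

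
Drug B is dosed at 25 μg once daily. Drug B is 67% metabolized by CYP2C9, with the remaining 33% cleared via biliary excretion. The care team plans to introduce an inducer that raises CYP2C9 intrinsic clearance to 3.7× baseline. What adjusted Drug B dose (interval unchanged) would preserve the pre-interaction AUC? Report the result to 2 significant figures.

70 μg

The CYP2C9 pathway (67% of clearance) increases to 3.7× activity: 0.67 × 3.7 = 2.479.
Non-CYP routes (33%) are unchanged.
New clearance relative to baseline: 2.479 + 0.33 = 2.809.
To maintain the same steady-state level, dose must scale with clearance: new dose = 25 × 2.809 = 70 μg.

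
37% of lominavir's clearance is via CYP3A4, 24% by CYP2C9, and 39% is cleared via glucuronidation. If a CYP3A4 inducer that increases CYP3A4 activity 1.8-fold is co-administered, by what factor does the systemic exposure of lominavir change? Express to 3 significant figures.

0.772

The CYP3A4 pathway (37% of clearance) is boosted to 1.8× activity: 0.37 × 1.8 = 0.666.
CYP2C9 (24%) and the residual 39% are unaffected.
New clearance relative to baseline: 0.666 + 0.24 + 0.39 = 1.296.
Systemic exposure ratio = CL_old/CL_new = 1 / 1.296 = 0.772.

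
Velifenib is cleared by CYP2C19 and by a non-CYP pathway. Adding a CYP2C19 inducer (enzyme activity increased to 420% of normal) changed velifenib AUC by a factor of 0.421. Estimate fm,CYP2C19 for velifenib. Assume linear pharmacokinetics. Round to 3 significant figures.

0.430

Let x = fm,CYP2C19. Because AUC ∝ 1/CL, relative clearance rose to 1/0.421 = 2.375.
Only the CYP2C19 route changed, so 2.375 = x·4.2 + (1 − x), giving x = 0.430.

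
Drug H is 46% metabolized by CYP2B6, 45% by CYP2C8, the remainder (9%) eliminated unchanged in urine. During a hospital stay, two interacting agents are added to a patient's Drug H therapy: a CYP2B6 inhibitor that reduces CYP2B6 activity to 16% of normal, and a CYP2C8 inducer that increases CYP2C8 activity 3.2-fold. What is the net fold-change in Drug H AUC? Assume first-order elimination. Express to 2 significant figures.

The CYP2B6 pathway (46% of clearance) is reduced to 0.16× activity: 0.46 × 0.16 = 0.0736.
The CYP2C8 pathway (45% of clearance) is boosted to 3.2× activity: 0.45 × 3.2 = 1.44.
Non-CYP routes (9%) are unchanged.
CL_new/CL_old = 0.0736 + 1.44 + 0.09 = 1.6036.
Net AUC ratio = 1 / 1.6036 = 0.62.

0.62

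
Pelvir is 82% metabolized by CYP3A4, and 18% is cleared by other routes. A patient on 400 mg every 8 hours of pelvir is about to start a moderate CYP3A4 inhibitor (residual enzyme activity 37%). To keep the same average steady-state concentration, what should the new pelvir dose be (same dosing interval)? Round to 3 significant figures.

193 mg

CYP3A4: 0.82 × 0.37 = 0.3034
Other: 0.18 (unchanged)
Relative clearance = 0.3034 + 0.18 = 0.4834.
Css,avg = (dose rate)/CL, so holding Css fixed requires dose ∝ CL: 400 × 0.4834 = 193 mg.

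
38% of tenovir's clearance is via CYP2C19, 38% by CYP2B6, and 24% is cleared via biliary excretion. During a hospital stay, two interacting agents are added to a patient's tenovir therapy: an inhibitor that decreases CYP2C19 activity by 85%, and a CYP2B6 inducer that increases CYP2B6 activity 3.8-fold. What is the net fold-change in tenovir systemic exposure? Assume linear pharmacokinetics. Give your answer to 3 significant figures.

CYP2C19: 0.38 × 0.15 = 0.057
CYP2B6: 0.38 × 3.8 = 1.444
Other: 0.24 (unchanged)
New clearance relative to baseline: 0.057 + 1.444 + 0.24 = 1.741.
Systemic exposure ∝ 1/CL: fold-change = 1 / 1.741 = 0.574.

0.574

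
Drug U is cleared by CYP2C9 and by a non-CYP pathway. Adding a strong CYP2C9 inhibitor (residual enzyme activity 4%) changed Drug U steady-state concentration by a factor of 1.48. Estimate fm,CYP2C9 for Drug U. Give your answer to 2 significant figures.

CL'/CL = 1 / 1.48 = 0.6757
0.04·fm + (1 − fm) = 0.6757
fm = (0.6757 − 1) / (0.04 − 1) = 0.34

0.34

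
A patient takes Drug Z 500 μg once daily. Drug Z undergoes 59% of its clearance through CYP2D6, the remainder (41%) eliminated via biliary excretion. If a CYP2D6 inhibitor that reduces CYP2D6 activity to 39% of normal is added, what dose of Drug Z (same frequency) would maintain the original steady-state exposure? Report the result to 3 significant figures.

The CYP2D6 pathway (59% of clearance) is reduced to 0.39× activity: 0.59 × 0.39 = 0.2301.
Non-CYP routes (41%) are unchanged.
New clearance relative to baseline: 0.2301 + 0.41 = 0.6401.
To maintain the same steady-state level, dose must scale with clearance: new dose = 500 × 0.6401 = 320 μg.

320 μg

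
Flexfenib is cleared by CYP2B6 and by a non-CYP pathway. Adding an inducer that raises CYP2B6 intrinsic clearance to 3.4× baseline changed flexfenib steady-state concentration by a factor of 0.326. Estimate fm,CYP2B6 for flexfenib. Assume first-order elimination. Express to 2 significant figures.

CL'/CL = 1 / 0.326 = 3.067
3.4·fm + (1 − fm) = 3.067
fm = (3.067 − 1) / (3.4 − 1) = 0.86

0.86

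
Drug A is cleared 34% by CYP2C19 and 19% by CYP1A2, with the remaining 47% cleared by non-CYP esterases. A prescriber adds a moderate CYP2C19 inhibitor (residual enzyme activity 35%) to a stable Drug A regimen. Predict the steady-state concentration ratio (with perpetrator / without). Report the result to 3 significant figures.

The CYP2C19 pathway (34% of clearance) is reduced to 0.35× activity: 0.34 × 0.35 = 0.119.
CYP1A2 (19%) and the residual 47% are unaffected.
CL_new/CL_old = 0.119 + 0.19 + 0.47 = 0.779.
Steady-state concentration is inversely proportional to clearance, so the fold-change is 1 / 0.779 = 1.28.

1.28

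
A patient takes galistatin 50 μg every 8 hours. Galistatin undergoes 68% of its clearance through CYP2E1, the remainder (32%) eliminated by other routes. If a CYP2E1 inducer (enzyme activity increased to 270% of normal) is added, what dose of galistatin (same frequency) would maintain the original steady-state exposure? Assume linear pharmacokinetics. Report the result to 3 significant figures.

The CYP2E1 pathway (68% of clearance) is boosted to 2.7× activity: 0.68 × 2.7 = 1.836.
The remaining 32% of clearance is unaffected.
Relative clearance = 1.836 + 0.32 = 2.156.
Css,avg = (dose rate)/CL, so holding Css fixed requires dose ∝ CL: 50 × 2.156 = 108 μg.

108 μg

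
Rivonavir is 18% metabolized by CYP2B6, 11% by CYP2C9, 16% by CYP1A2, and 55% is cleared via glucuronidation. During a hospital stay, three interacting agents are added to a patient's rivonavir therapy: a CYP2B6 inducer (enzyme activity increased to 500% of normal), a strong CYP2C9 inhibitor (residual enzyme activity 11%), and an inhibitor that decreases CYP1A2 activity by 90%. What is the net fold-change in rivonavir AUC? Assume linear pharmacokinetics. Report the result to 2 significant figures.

The CYP2B6 pathway (18% of clearance) increases to 5× activity: 0.18 × 5 = 0.9.
The CYP2C9 pathway (11% of clearance) drops to 0.11× activity: 0.11 × 0.11 = 0.0121.
The CYP1A2 pathway (16% of clearance) falls to 0.1× activity: 0.16 × 0.1 = 0.016.
Non-CYP routes (55%) are unchanged.
CL_new/CL_old = 0.9 + 0.0121 + 0.016 + 0.55 = 1.4781.
Because AUC varies inversely with clearance, the combined effect is 1 / 1.4781 = 0.68.

0.68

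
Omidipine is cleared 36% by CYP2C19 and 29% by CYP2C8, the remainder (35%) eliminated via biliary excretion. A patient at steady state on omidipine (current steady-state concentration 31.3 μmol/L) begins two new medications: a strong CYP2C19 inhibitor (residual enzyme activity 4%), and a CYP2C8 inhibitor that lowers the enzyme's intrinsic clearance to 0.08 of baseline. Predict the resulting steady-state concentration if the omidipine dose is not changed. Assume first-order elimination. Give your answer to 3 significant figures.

80.8 μmol/L

The CYP2C19 pathway (36% of clearance) is reduced to 0.04× activity: 0.36 × 0.04 = 0.0144.
The CYP2C8 pathway (29% of clearance) drops to 0.08× activity: 0.29 × 0.08 = 0.0232.
The remaining 35% of clearance is unaffected.
New clearance relative to baseline: 0.0144 + 0.0232 + 0.35 = 0.3876.
Dividing the baseline by the relative clearance: 31.3 / 0.3876 = 80.8 μmol/L.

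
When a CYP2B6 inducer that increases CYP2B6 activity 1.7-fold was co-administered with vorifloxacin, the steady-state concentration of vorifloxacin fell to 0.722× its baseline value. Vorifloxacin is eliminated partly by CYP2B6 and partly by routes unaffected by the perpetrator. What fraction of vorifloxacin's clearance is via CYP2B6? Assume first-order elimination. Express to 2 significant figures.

CL'/CL = 1 / 0.722 = 1.385
1.7·fm + (1 − fm) = 1.385
fm = (1.385 − 1) / (1.7 − 1) = 0.55

0.55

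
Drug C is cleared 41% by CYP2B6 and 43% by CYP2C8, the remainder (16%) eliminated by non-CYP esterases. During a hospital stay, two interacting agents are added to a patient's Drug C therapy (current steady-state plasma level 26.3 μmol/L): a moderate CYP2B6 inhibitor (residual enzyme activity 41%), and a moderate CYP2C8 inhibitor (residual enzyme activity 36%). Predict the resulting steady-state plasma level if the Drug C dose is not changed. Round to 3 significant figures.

54.5 μmol/L

The CYP2B6 pathway (41% of clearance) falls to 0.41× activity: 0.41 × 0.41 = 0.1681.
The CYP2C8 pathway (43% of clearance) drops to 0.36× activity: 0.43 × 0.36 = 0.1548.
The remaining 16% of clearance is unaffected.
CL_new/CL_old = 0.1681 + 0.1548 + 0.16 = 0.4829.
Steady-state plasma level ∝ 1/CL: new value = 26.3 / 0.4829 = 54.5 μmol/L.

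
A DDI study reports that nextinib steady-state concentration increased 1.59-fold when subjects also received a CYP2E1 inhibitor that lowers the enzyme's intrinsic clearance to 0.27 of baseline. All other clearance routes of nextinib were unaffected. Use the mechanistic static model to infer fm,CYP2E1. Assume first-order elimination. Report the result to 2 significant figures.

Write x for the fraction cleared via CYP2E1. The observed steady-state concentration change means clearance fell to 1/1.59 = 0.6289 of baseline.
Only the CYP2E1 route changed, so 0.6289 = x·0.27 + (1 − x), giving x = 0.51.

0.51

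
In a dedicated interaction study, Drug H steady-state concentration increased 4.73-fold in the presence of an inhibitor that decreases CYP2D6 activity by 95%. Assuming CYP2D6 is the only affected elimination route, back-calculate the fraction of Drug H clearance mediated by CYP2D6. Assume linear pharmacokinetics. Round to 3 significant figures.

0.830

CL'/CL = 1 / 4.73 = 0.2114
0.05·fm + (1 − fm) = 0.2114
fm = (0.2114 − 1) / (0.05 − 1) = 0.830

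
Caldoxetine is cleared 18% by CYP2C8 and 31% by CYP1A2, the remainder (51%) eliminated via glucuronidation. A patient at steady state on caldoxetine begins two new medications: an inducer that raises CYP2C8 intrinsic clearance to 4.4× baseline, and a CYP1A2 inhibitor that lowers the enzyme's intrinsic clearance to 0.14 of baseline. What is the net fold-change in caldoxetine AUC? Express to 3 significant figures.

The CYP2C8 pathway (18% of clearance) is boosted to 4.4× activity: 0.18 × 4.4 = 0.792.
The CYP1A2 pathway (31% of clearance) drops to 0.14× activity: 0.31 × 0.14 = 0.0434.
The remaining 51% of clearance is unaffected.
New clearance relative to baseline: 0.792 + 0.0434 + 0.51 = 1.3454.
Because AUC varies inversely with clearance, the combined effect is 1 / 1.3454 = 0.743.

0.743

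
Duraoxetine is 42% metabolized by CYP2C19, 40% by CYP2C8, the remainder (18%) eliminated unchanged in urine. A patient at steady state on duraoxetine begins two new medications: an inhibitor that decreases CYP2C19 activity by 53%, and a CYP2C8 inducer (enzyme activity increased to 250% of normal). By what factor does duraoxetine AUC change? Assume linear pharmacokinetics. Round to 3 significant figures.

0.726

The CYP2C19 pathway (42% of clearance) is reduced to 0.47× activity: 0.42 × 0.47 = 0.1974.
The CYP2C8 pathway (40% of clearance) is boosted to 2.5× activity: 0.4 × 2.5 = 1.
The remaining 18% of clearance is unaffected.
CL_new/CL_old = 0.1974 + 1 + 0.18 = 1.3774.
Net AUC ratio = 1 / 1.3774 = 0.726.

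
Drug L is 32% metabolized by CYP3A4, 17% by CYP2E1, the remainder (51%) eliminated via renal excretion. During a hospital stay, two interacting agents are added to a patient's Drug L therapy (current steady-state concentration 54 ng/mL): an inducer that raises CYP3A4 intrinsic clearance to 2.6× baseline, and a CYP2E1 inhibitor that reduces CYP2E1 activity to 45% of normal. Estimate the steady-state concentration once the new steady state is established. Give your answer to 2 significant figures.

The CYP3A4 pathway (32% of clearance) increases to 2.6× activity: 0.32 × 2.6 = 0.832.
The CYP2E1 pathway (17% of clearance) falls to 0.45× activity: 0.17 × 0.45 = 0.0765.
The remaining 51% of clearance is unaffected.
CL_new/CL_old = 0.832 + 0.0765 + 0.51 = 1.4185.
New steady-state concentration = 54 / 1.4185 = 38 ng/mL (concentration scales inversely with clearance).

38 ng/mL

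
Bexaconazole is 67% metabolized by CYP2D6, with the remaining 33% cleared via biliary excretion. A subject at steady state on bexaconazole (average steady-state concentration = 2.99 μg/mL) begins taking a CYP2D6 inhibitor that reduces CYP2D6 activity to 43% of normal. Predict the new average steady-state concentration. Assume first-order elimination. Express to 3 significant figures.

4.84 μg/mL

The CYP2D6 pathway (67% of clearance) falls to 0.43× activity: 0.67 × 0.43 = 0.2881.
Non-CYP routes (33%) are unchanged.
New clearance relative to baseline: 0.2881 + 0.33 = 0.6181.
New average steady-state concentration = baseline ÷ relative clearance = 2.99 / 0.6181 = 4.84 μg/mL.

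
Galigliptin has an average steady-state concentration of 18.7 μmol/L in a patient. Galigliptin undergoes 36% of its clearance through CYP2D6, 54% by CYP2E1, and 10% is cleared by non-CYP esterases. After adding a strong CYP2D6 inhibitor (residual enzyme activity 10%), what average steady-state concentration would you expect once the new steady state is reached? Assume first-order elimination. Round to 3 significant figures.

CYP2D6: 0.36 × 0.1 = 0.036
CYP2E1: 0.54 (unchanged)
Other: 0.1 (unchanged)
Relative clearance = 0.036 + 0.54 + 0.1 = 0.676.
With dosing unchanged, average steady-state concentration scales as 1/CL: 18.7 / 0.676 = 27.7 μmol/L.

27.7 μmol/L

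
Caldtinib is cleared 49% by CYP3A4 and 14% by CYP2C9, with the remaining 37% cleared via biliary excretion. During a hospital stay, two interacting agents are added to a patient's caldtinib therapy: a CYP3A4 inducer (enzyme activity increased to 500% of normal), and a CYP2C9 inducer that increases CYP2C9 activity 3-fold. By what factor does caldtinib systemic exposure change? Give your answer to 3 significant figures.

The CYP3A4 pathway (49% of clearance) rises to 5× activity: 0.49 × 5 = 2.45.
The CYP2C9 pathway (14% of clearance) rises to 3× activity: 0.14 × 3 = 0.42.
The remaining 37% of clearance is unaffected.
CL_new/CL_old = 2.45 + 0.42 + 0.37 = 3.24.
Because systemic exposure varies inversely with clearance, the combined effect is 1 / 3.24 = 0.309.

0.309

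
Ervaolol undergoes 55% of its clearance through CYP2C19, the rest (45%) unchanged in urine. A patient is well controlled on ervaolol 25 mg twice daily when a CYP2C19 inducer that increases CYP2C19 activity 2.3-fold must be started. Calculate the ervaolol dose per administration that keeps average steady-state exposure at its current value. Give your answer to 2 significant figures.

43 mg

The CYP2C19 pathway (55% of clearance) rises to 2.3× activity: 0.55 × 2.3 = 1.265.
The remaining 45% of clearance is unaffected.
Relative clearance = 1.265 + 0.45 = 1.715.
Exposure is unchanged when dose changes in proportion to clearance. New dose = 25 mg × 1.715 = 43 mg.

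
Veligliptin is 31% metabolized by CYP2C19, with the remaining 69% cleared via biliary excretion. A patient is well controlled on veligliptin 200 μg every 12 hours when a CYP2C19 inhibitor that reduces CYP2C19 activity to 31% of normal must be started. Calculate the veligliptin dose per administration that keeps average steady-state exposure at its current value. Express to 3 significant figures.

The CYP2C19 pathway (31% of clearance) drops to 0.31× activity: 0.31 × 0.31 = 0.0961.
Non-CYP routes (69%) are unchanged.
CL_new/CL_old = 0.0961 + 0.69 = 0.7861.
To maintain the same steady-state level, dose must scale with clearance: new dose = 200 × 0.7861 = 157 μg.

157 μg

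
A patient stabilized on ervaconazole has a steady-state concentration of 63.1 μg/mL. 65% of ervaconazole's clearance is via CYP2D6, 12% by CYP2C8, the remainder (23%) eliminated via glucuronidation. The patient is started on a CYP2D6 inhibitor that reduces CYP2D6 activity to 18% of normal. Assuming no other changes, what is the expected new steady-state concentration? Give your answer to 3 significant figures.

135 μg/mL

The CYP2D6 pathway (65% of clearance) drops to 0.18× activity: 0.65 × 0.18 = 0.117.
CYP2C8 (12%) and the residual 23% are unaffected.
CL_new/CL_old = 0.117 + 0.12 + 0.23 = 0.467.
Steady-state concentration ∝ 1/CL, so new value = 63.1 / 0.467 = 135 μg/mL.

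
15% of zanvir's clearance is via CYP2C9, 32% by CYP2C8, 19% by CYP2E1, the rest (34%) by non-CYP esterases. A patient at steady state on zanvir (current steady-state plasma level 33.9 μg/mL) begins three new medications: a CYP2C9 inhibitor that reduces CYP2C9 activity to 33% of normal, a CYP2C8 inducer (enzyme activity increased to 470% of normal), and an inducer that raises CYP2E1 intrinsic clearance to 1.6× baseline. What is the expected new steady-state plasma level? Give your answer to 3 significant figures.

The CYP2C9 pathway (15% of clearance) drops to 0.33× activity: 0.15 × 0.33 = 0.0495.
The CYP2C8 pathway (32% of clearance) increases to 4.7× activity: 0.32 × 4.7 = 1.504.
The CYP2E1 pathway (19% of clearance) increases to 1.6× activity: 0.19 × 1.6 = 0.304.
Non-CYP routes (34%) are unchanged.
CL_new/CL_old = 0.0495 + 1.504 + 0.304 + 0.34 = 2.1975.
New steady-state plasma level = 33.9 / 2.1975 = 15.4 μg/mL (concentration scales inversely with clearance).

15.4 μg/mL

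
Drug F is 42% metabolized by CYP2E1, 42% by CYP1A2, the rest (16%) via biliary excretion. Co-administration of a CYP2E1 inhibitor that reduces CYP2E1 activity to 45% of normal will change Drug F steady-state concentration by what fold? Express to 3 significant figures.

The CYP2E1 pathway (42% of clearance) drops to 0.45× activity: 0.42 × 0.45 = 0.189.
CYP1A2 (42%) and the residual 16% are unaffected.
CL_new/CL_old = 0.189 + 0.42 + 0.16 = 0.769.
Since steady-state concentration ∝ 1/CL, the ratio is 1 / 0.769 = 1.30.

1.30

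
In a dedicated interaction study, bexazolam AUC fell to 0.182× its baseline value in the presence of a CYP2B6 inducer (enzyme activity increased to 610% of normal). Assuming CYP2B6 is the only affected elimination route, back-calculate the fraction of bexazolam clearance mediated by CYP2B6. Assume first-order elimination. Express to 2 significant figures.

0.88

CL'/CL = 1 / 0.182 = 5.495
6.1·fm + (1 − fm) = 5.495
fm = (5.495 − 1) / (6.1 − 1) = 0.88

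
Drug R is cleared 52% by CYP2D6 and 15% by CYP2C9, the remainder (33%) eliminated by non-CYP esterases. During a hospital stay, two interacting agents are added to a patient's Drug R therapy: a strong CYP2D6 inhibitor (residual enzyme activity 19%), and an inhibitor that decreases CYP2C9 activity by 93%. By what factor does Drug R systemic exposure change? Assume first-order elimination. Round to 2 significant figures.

CYP2D6: 0.52 × 0.19 = 0.0988
CYP2C9: 0.15 × 0.07 = 0.0105
Other: 0.33 (unchanged)
New clearance relative to baseline: 0.0988 + 0.0105 + 0.33 = 0.4393.
Systemic exposure ∝ 1/CL: fold-change = 1 / 0.4393 = 2.3.

2.3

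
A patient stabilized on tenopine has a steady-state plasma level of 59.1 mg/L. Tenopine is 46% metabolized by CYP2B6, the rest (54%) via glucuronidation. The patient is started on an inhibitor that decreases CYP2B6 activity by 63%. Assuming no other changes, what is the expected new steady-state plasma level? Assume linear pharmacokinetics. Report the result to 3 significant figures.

83.2 mg/L

The CYP2B6 pathway (46% of clearance) drops to 0.37× activity: 0.46 × 0.37 = 0.1702.
The remaining 54% of clearance is unaffected.
Relative clearance = 0.1702 + 0.54 = 0.7102.
New steady-state plasma level = baseline ÷ relative clearance = 59.1 / 0.7102 = 83.2 mg/L.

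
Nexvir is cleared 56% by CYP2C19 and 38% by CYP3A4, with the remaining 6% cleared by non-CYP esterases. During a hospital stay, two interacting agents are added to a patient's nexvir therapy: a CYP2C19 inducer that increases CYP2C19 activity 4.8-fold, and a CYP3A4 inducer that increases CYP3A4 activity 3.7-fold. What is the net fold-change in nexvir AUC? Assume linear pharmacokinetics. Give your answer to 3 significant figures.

0.241

CYP2C19: 0.56 × 4.8 = 2.688
CYP3A4: 0.38 × 3.7 = 1.406
Other: 0.06 (unchanged)
New clearance relative to baseline: 2.688 + 1.406 + 0.06 = 4.154.
Because AUC varies inversely with clearance, the combined effect is 1 / 4.154 = 0.241.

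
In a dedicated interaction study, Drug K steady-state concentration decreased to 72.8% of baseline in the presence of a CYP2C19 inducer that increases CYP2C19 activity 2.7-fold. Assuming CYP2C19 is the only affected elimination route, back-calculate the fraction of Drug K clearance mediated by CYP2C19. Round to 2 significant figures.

Call the CYP2C19 fraction fm. After the interaction, CL_new/CL_old = fm × 2.7 + (1 − fm).
Steady-state concentration ratio = 1 / (new CL fraction), so new CL fraction = 1 / 0.728 = 1.374.
fm × 2.7 + 1 − fm = 1.374  ⇒  fm × (2.7 − 1) = 0.3736  ⇒  fm = 0.22.

0.22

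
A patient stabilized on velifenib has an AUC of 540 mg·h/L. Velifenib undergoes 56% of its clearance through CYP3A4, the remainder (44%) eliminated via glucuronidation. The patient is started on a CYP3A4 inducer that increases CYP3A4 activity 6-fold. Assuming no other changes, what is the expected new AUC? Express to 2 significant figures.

1.4 × 10² mg·h/L

The CYP3A4 pathway (56% of clearance) is boosted to 6× activity: 0.56 × 6 = 3.36.
Non-CYP routes (44%) are unchanged.
CL_new/CL_old = 3.36 + 0.44 = 3.8.
With dosing unchanged, AUC scales as 1/CL: 540 / 3.8 = 1.4 × 10² mg·h/L.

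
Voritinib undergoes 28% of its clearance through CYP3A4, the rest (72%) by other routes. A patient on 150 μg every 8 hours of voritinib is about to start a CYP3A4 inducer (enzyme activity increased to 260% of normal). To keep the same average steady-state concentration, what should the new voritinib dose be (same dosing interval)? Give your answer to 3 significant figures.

217 μg

CYP3A4: 0.28 × 2.6 = 0.728
Other: 0.72 (unchanged)
New clearance relative to baseline: 0.728 + 0.72 = 1.448.
Exposure is unchanged when dose changes in proportion to clearance. New dose = 150 μg × 1.448 = 217 μg.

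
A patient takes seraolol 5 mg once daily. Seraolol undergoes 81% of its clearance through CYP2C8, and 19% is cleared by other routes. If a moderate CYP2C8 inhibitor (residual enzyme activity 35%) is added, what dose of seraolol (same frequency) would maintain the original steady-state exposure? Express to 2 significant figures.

The CYP2C8 pathway (81% of clearance) drops to 0.35× activity: 0.81 × 0.35 = 0.2835.
Non-CYP routes (19%) are unchanged.
CL_new/CL_old = 0.2835 + 0.19 = 0.4735.
Exposure is unchanged when dose changes in proportion to clearance. New dose = 5 mg × 0.4735 = 2.4 mg.

2.4 mg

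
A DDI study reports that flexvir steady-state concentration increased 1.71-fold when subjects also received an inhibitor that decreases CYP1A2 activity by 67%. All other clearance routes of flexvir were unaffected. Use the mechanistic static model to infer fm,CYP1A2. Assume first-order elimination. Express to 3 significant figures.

Write x for the fraction cleared via CYP1A2. The observed steady-state concentration change means clearance fell to 1/1.71 = 0.5848 of baseline.
Only the CYP1A2 route changed, so 0.5848 = x·0.33 + (1 − x), giving x = 0.620.

0.620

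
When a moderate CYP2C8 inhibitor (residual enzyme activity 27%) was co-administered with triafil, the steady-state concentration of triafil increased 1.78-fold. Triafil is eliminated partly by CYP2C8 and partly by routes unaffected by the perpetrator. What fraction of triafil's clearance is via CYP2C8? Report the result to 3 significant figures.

Write x for the fraction cleared via CYP2C8. The observed steady-state concentration change means clearance fell to 1/1.78 = 0.5618 of baseline.
Only the CYP2C8 route changed, so 0.5618 = x·0.27 + (1 − x), giving x = 0.600.

0.600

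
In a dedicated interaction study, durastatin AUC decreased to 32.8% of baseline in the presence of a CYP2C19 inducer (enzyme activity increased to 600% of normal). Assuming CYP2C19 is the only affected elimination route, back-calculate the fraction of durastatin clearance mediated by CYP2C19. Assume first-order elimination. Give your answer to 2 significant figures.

0.41

Call the CYP2C19 fraction fm. After the interaction, CL_new/CL_old = fm × 6 + (1 − fm).
AUC ratio = 1 / (new CL fraction), so new CL fraction = 1 / 0.328 = 3.049.
fm × 6 + 1 − fm = 3.049  ⇒  fm × (6 − 1) = 2.049  ⇒  fm = 0.41.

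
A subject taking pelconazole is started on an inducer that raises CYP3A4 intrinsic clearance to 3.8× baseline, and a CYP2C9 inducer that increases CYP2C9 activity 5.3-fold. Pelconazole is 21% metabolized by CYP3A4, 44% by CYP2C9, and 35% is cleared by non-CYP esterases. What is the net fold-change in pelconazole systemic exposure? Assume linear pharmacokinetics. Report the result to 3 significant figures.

0.287

The CYP3A4 pathway (21% of clearance) is boosted to 3.8× activity: 0.21 × 3.8 = 0.798.
The CYP2C9 pathway (44% of clearance) rises to 5.3× activity: 0.44 × 5.3 = 2.332.
Non-CYP routes (35%) are unchanged.
CL_new/CL_old = 0.798 + 2.332 + 0.35 = 3.48.
Because systemic exposure varies inversely with clearance, the combined effect is 1 / 3.48 = 0.287.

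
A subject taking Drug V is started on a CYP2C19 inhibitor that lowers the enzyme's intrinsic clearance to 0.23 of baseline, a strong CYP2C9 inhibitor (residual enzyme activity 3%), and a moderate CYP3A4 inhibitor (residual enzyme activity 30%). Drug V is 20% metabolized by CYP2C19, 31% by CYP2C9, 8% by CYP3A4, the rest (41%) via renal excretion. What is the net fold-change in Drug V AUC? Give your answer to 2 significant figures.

The CYP2C19 pathway (20% of clearance) drops to 0.23× activity: 0.2 × 0.23 = 0.046.
The CYP2C9 pathway (31% of clearance) falls to 0.03× activity: 0.31 × 0.03 = 0.0093.
The CYP3A4 pathway (8% of clearance) falls to 0.3× activity: 0.08 × 0.3 = 0.024.
Non-CYP routes (41%) are unchanged.
CL_new/CL_old = 0.046 + 0.0093 + 0.024 + 0.41 = 0.4893.
Because AUC varies inversely with clearance, the combined effect is 1 / 0.4893 = 2.0.

2.0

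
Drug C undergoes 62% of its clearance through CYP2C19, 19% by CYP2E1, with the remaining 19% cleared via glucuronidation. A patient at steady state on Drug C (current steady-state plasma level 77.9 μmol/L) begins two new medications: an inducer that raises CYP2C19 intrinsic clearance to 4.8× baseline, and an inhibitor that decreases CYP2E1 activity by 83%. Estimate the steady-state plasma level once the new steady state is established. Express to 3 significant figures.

24.4 μmol/L

CYP2C19: 0.62 × 4.8 = 2.976
CYP2E1: 0.19 × 0.17 = 0.0323
Other: 0.19 (unchanged)
Relative clearance = 2.976 + 0.0323 + 0.19 = 3.1983.
Dividing the baseline by the relative clearance: 77.9 / 3.1983 = 24.4 μmol/L.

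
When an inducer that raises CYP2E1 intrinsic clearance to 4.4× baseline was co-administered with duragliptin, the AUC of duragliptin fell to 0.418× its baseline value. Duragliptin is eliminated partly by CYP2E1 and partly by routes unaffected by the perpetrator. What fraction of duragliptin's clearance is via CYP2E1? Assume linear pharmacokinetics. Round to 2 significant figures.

0.41

Let x = fm,CYP2E1. Because AUC ∝ 1/CL, relative clearance rose to 1/0.418 = 2.392.
Setting x·4.4 + (1 − x) = 2.392 and solving: x = (2.392 − 1)/(4.4 − 1) = 0.41.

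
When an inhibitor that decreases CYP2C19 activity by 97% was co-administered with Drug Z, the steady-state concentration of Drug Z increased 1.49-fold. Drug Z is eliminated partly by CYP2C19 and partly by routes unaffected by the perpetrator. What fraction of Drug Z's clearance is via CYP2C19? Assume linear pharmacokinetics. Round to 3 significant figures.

0.339

Call the CYP2C19 fraction fm. After the interaction, CL_new/CL_old = fm × 0.03 + (1 − fm).
Steady-state concentration ratio = 1 / (new CL fraction), so new CL fraction = 1 / 1.49 = 0.6711.
fm × 0.03 + 1 − fm = 0.6711  ⇒  fm × (0.03 − 1) = −0.3289  ⇒  fm = 0.339.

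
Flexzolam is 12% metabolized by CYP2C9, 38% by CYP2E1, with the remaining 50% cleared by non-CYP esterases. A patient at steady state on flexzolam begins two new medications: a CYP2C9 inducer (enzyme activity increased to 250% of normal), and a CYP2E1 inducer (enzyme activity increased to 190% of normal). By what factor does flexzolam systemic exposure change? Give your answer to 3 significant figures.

The CYP2C9 pathway (12% of clearance) rises to 2.5× activity: 0.12 × 2.5 = 0.3.
The CYP2E1 pathway (38% of clearance) rises to 1.9× activity: 0.38 × 1.9 = 0.722.
The remaining 50% of clearance is unaffected.
CL_new/CL_old = 0.3 + 0.722 + 0.5 = 1.522.
Systemic exposure ∝ 1/CL: fold-change = 1 / 1.522 = 0.657.

0.657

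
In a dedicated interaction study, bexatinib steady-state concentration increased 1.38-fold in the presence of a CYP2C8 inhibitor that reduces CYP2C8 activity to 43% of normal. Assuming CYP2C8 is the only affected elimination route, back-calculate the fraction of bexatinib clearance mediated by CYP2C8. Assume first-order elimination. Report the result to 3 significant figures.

0.483

CL'/CL = 1 / 1.38 = 0.7246
0.43·fm + (1 − fm) = 0.7246
fm = (0.7246 − 1) / (0.43 − 1) = 0.483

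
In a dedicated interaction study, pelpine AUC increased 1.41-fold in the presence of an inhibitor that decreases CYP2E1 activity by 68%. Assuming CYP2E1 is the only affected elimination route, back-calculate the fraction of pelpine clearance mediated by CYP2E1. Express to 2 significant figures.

0.43

Write x for the fraction cleared via CYP2E1. The observed AUC change means clearance fell to 1/1.41 = 0.7092 of baseline.
Only the CYP2E1 route changed, so 0.7092 = x·0.32 + (1 − x), giving x = 0.43.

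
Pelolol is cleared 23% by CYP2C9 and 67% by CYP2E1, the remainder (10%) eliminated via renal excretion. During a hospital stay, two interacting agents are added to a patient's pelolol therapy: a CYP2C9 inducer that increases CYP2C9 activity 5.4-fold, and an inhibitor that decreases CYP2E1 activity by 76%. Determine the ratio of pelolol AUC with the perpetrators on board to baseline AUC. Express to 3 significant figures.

0.665

The CYP2C9 pathway (23% of clearance) rises to 5.4× activity: 0.23 × 5.4 = 1.242.
The CYP2E1 pathway (67% of clearance) drops to 0.24× activity: 0.67 × 0.24 = 0.1608.
Non-CYP routes (10%) are unchanged.
CL_new/CL_old = 1.242 + 0.1608 + 0.1 = 1.5028.
Net AUC ratio = 1 / 1.5028 = 0.665.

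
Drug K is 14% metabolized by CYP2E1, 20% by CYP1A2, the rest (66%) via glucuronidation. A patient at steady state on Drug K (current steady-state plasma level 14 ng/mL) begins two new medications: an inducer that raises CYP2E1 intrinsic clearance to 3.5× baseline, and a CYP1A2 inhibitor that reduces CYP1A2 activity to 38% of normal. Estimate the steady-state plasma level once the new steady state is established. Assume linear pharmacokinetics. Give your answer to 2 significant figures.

The CYP2E1 pathway (14% of clearance) increases to 3.5× activity: 0.14 × 3.5 = 0.49.
The CYP1A2 pathway (20% of clearance) is reduced to 0.38× activity: 0.2 × 0.38 = 0.076.
The remaining 66% of clearance is unaffected.
Relative clearance = 0.49 + 0.076 + 0.66 = 1.226.
New steady-state plasma level = 14 / 1.226 = 11 ng/mL (concentration scales inversely with clearance).

11 ng/mL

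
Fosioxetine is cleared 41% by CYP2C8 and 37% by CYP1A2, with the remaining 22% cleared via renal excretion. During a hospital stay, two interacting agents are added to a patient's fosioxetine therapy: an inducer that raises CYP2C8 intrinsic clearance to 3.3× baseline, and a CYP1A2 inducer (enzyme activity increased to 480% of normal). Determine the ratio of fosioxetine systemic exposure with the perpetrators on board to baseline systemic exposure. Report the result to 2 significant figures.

0.30

CYP2C8: 0.41 × 3.3 = 1.353
CYP1A2: 0.37 × 4.8 = 1.776
Other: 0.22 (unchanged)
Relative clearance = 1.353 + 1.776 + 0.22 = 3.349.
Because systemic exposure varies inversely with clearance, the combined effect is 1 / 3.349 = 0.30.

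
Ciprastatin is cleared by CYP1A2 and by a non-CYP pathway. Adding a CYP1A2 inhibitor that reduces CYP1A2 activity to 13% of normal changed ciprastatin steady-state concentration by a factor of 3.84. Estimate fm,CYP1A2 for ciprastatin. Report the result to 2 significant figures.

0.85

CL'/CL = 1 / 3.84 = 0.2604
0.13·fm + (1 − fm) = 0.2604
fm = (0.2604 − 1) / (0.13 − 1) = 0.85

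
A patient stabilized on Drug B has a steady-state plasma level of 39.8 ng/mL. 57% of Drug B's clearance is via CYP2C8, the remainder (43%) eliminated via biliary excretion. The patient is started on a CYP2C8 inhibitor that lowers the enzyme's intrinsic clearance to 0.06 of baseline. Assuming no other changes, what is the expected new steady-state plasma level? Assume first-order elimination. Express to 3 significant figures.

CYP2C8: 0.57 × 0.06 = 0.0342
Other: 0.43 (unchanged)
CL_new/CL_old = 0.0342 + 0.43 = 0.4642.
Steady-state plasma level ∝ 1/CL, so new value = 39.8 / 0.4642 = 85.7 ng/mL.

85.7 ng/mL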